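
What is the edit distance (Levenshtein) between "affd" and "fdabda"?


Computing edit distance: "affd" -> "fdabda"
DP table:
           f    d    a    b    d    a
      0    1    2    3    4    5    6
  a   1    1    2    2    3    4    5
  f   2    1    2    3    3    4    5
  f   3    2    2    3    4    4    5
  d   4    3    2    3    4    4    5
Edit distance = dp[4][6] = 5

5


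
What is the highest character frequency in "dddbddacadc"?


Input: dddbddacadc
Character counts:
  'a': 2
  'b': 1
  'c': 2
  'd': 6
Maximum frequency: 6

6


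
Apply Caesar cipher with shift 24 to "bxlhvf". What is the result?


Caesar cipher: shift "bxlhvf" by 24
  'b' (pos 1) + 24 = pos 25 = 'z'
  'x' (pos 23) + 24 = pos 21 = 'v'
  'l' (pos 11) + 24 = pos 9 = 'j'
  'h' (pos 7) + 24 = pos 5 = 'f'
  'v' (pos 21) + 24 = pos 19 = 't'
  'f' (pos 5) + 24 = pos 3 = 'd'
Result: zvjftd

zvjftd


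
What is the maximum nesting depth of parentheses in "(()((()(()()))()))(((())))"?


Input: "(()((()(()()))()))(((())))"
Tracking depth:
  Position 0 '(': depth becomes 1
  Position 1 '(': depth becomes 2
  Position 2 ')': depth becomes 1
  Position 3 '(': depth becomes 2
  Position 4 '(': depth becomes 3
  Position 5 '(': depth becomes 4
  Position 6 ')': depth becomes 3
  Position 7 '(': depth becomes 4
  Position 8 '(': depth becomes 5
  Position 9 ')': depth becomes 4
  Position 10 '(': depth becomes 5
  Position 11 ')': depth becomes 4
  Position 12 ')': depth becomes 3
  Position 13 ')': depth becomes 2
  Position 14 '(': depth becomes 3
  Position 15 ')': depth becomes 2
  Position 16 ')': depth becomes 1
  Position 17 ')': depth becomes 0
  Position 18 '(': depth becomes 1
  Position 19 '(': depth becomes 2
  Position 20 '(': depth becomes 3
  Position 21 '(': depth becomes 4
  Position 22 ')': depth becomes 3
  Position 23 ')': depth becomes 2
  Position 24 ')': depth becomes 1
  Position 25 ')': depth becomes 0
Maximum depth reached: 5

5


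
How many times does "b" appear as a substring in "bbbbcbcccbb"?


Searching for "b" in "bbbbcbcccbb"
Scanning each position:
  Position 0: "b" => MATCH
  Position 1: "b" => MATCH
  Position 2: "b" => MATCH
  Position 3: "b" => MATCH
  Position 4: "c" => no
  Position 5: "b" => MATCH
  Position 6: "c" => no
  Position 7: "c" => no
  Position 8: "c" => no
  Position 9: "b" => MATCH
  Position 10: "b" => MATCH
Total occurrences: 7

7


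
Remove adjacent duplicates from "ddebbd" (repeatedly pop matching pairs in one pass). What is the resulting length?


Input: ddebbd
Stack-based adjacent duplicate removal:
  Read 'd': push. Stack: d
  Read 'd': matches stack top 'd' => pop. Stack: (empty)
  Read 'e': push. Stack: e
  Read 'b': push. Stack: eb
  Read 'b': matches stack top 'b' => pop. Stack: e
  Read 'd': push. Stack: ed
Final stack: "ed" (length 2)

2


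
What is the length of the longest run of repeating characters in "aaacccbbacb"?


Input: "aaacccbbacb"
Scanning for longest run:
  Position 1 ('a'): continues run of 'a', length=2
  Position 2 ('a'): continues run of 'a', length=3
  Position 3 ('c'): new char, reset run to 1
  Position 4 ('c'): continues run of 'c', length=2
  Position 5 ('c'): continues run of 'c', length=3
  Position 6 ('b'): new char, reset run to 1
  Position 7 ('b'): continues run of 'b', length=2
  Position 8 ('a'): new char, reset run to 1
  Position 9 ('c'): new char, reset run to 1
  Position 10 ('b'): new char, reset run to 1
Longest run: 'a' with length 3

3


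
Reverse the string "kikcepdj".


Input: kikcepdj
Reading characters right to left:
  Position 7: 'j'
  Position 6: 'd'
  Position 5: 'p'
  Position 4: 'e'
  Position 3: 'c'
  Position 2: 'k'
  Position 1: 'i'
  Position 0: 'k'
Reversed: jdpeckik

jdpeckik


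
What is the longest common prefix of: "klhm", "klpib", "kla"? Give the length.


Words: klhm, klpib, kla
  Position 0: all 'k' => match
  Position 1: all 'l' => match
  Position 2: ('h', 'p', 'a') => mismatch, stop
LCP = "kl" (length 2)

2


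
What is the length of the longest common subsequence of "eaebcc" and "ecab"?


LCS of "eaebcc" and "ecab"
DP table:
           e    c    a    b
      0    0    0    0    0
  e   0    1    1    1    1
  a   0    1    1    2    2
  e   0    1    1    2    2
  b   0    1    1    2    3
  c   0    1    2    2    3
  c   0    1    2    2    3
LCS length = dp[6][4] = 3

3


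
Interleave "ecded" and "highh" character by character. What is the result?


Interleaving "ecded" and "highh":
  Position 0: 'e' from first, 'h' from second => "eh"
  Position 1: 'c' from first, 'i' from second => "ci"
  Position 2: 'd' from first, 'g' from second => "dg"
  Position 3: 'e' from first, 'h' from second => "eh"
  Position 4: 'd' from first, 'h' from second => "dh"
Result: ehcidgehdh

ehcidgehdh


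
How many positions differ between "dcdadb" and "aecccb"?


Comparing "dcdadb" and "aecccb" position by position:
  Position 0: 'd' vs 'a' => DIFFER
  Position 1: 'c' vs 'e' => DIFFER
  Position 2: 'd' vs 'c' => DIFFER
  Position 3: 'a' vs 'c' => DIFFER
  Position 4: 'd' vs 'c' => DIFFER
  Position 5: 'b' vs 'b' => same
Positions that differ: 5

5


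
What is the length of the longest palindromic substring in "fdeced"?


Input: "fdeced"
Checking substrings for palindromes:
  [1:6] "deced" (len 5) => palindrome
  [2:5] "ece" (len 3) => palindrome
Longest palindromic substring: "deced" with length 5

5


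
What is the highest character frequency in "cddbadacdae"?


Input: cddbadacdae
Character counts:
  'a': 3
  'b': 1
  'c': 2
  'd': 4
  'e': 1
Maximum frequency: 4

4


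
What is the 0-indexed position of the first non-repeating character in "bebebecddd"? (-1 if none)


Input: bebebecddd
Character frequencies:
  'b': 3
  'c': 1
  'd': 3
  'e': 3
Scanning left to right for freq == 1:
  Position 0 ('b'): freq=3, skip
  Position 1 ('e'): freq=3, skip
  Position 2 ('b'): freq=3, skip
  Position 3 ('e'): freq=3, skip
  Position 4 ('b'): freq=3, skip
  Position 5 ('e'): freq=3, skip
  Position 6 ('c'): unique! => answer = 6

6


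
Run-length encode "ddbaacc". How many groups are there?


Input: ddbaacc
Scanning for consecutive runs:
  Group 1: 'd' x 2 (positions 0-1)
  Group 2: 'b' x 1 (positions 2-2)
  Group 3: 'a' x 2 (positions 3-4)
  Group 4: 'c' x 2 (positions 5-6)
Total groups: 4

4


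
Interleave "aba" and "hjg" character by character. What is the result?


Interleaving "aba" and "hjg":
  Position 0: 'a' from first, 'h' from second => "ah"
  Position 1: 'b' from first, 'j' from second => "bj"
  Position 2: 'a' from first, 'g' from second => "ag"
Result: ahbjag

ahbjag


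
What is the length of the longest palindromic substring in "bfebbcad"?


Input: "bfebbcad"
Checking substrings for palindromes:
  [3:5] "bb" (len 2) => palindrome
Longest palindromic substring: "bb" with length 2

2


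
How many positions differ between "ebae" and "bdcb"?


Comparing "ebae" and "bdcb" position by position:
  Position 0: 'e' vs 'b' => DIFFER
  Position 1: 'b' vs 'd' => DIFFER
  Position 2: 'a' vs 'c' => DIFFER
  Position 3: 'e' vs 'b' => DIFFER
Positions that differ: 4

4


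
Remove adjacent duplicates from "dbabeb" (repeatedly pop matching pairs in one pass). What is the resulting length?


Input: dbabeb
Stack-based adjacent duplicate removal:
  Read 'd': push. Stack: d
  Read 'b': push. Stack: db
  Read 'a': push. Stack: dba
  Read 'b': push. Stack: dbab
  Read 'e': push. Stack: dbabe
  Read 'b': push. Stack: dbabeb
Final stack: "dbabeb" (length 6)

6


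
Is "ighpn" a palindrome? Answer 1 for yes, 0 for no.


Input: ighpn
Reversed: nphgi
  Compare pos 0 ('i') with pos 4 ('n'): MISMATCH
  Compare pos 1 ('g') with pos 3 ('p'): MISMATCH
Result: not a palindrome

0


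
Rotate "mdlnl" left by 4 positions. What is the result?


Input: "mdlnl", rotate left by 4
First 4 characters: "mdln"
Remaining characters: "l"
Concatenate remaining + first: "l" + "mdln" = "lmdln"

lmdln


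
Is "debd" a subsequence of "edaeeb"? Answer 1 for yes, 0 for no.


Check if "debd" is a subsequence of "edaeeb"
Greedy scan:
  Position 0 ('e'): no match needed
  Position 1 ('d'): matches sub[0] = 'd'
  Position 2 ('a'): no match needed
  Position 3 ('e'): matches sub[1] = 'e'
  Position 4 ('e'): no match needed
  Position 5 ('b'): matches sub[2] = 'b'
Only matched 3/4 characters => not a subsequence

0


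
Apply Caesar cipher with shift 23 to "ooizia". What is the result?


Caesar cipher: shift "ooizia" by 23
  'o' (pos 14) + 23 = pos 11 = 'l'
  'o' (pos 14) + 23 = pos 11 = 'l'
  'i' (pos 8) + 23 = pos 5 = 'f'
  'z' (pos 25) + 23 = pos 22 = 'w'
  'i' (pos 8) + 23 = pos 5 = 'f'
  'a' (pos 0) + 23 = pos 23 = 'x'
Result: llfwfx

llfwfx


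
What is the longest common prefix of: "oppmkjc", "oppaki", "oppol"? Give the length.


Words: oppmkjc, oppaki, oppol
  Position 0: all 'o' => match
  Position 1: all 'p' => match
  Position 2: all 'p' => match
  Position 3: ('m', 'a', 'o') => mismatch, stop
LCP = "opp" (length 3)

3


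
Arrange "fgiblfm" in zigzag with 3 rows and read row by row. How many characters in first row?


Zigzag "fgiblfm" into 3 rows:
Placing characters:
  'f' => row 0
  'g' => row 1
  'i' => row 2
  'b' => row 1
  'l' => row 0
  'f' => row 1
  'm' => row 2
Rows:
  Row 0: "fl"
  Row 1: "gbf"
  Row 2: "im"
First row length: 2

2


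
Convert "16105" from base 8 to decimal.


Input: "16105" in base 8
Positional expansion:
  Digit '1' (value 1) x 8^4 = 4096
  Digit '6' (value 6) x 8^3 = 3072
  Digit '1' (value 1) x 8^2 = 64
  Digit '0' (value 0) x 8^1 = 0
  Digit '5' (value 5) x 8^0 = 5
Sum = 7237

7237


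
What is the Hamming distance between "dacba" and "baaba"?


Comparing "dacba" and "baaba" position by position:
  Position 0: 'd' vs 'b' => differ
  Position 1: 'a' vs 'a' => same
  Position 2: 'c' vs 'a' => differ
  Position 3: 'b' vs 'b' => same
  Position 4: 'a' vs 'a' => same
Total differences (Hamming distance): 2

2


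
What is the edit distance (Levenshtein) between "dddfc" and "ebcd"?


Computing edit distance: "dddfc" -> "ebcd"
DP table:
           e    b    c    d
      0    1    2    3    4
  d   1    1    2    3    3
  d   2    2    2    3    3
  d   3    3    3    3    3
  f   4    4    4    4    4
  c   5    5    5    4    5
Edit distance = dp[5][4] = 5

5


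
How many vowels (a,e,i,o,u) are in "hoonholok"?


Input: hoonholok
Checking each character:
  'h' at position 0: consonant
  'o' at position 1: vowel (running total: 1)
  'o' at position 2: vowel (running total: 2)
  'n' at position 3: consonant
  'h' at position 4: consonant
  'o' at position 5: vowel (running total: 3)
  'l' at position 6: consonant
  'o' at position 7: vowel (running total: 4)
  'k' at position 8: consonant
Total vowels: 4

4


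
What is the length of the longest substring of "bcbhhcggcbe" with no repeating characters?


Input: "bcbhhcggcbe"
Sliding window (track last position of each char):
  Position 0 ('b'): window [0,0] length 1 -- new best
  Position 1 ('c'): window [0,1] length 2 -- new best
  Position 2 ('b'): repeat (last at 0), move window start to 1
  Position 2 ('b'): window [1,2] length 2
  Position 3 ('h'): window [1,3] length 3 -- new best
  Position 4 ('h'): repeat (last at 3), move window start to 4
  Position 4 ('h'): window [4,4] length 1
  Position 5 ('c'): window [4,5] length 2
  Position 6 ('g'): window [4,6] length 3
  Position 7 ('g'): repeat (last at 6), move window start to 7
  Position 7 ('g'): window [7,7] length 1
  Position 8 ('c'): window [7,8] length 2
  Position 9 ('b'): window [7,9] length 3
  Position 10 ('e'): window [7,10] length 4 -- new best
Longest substring with no repeats: "gcbe" with length 4

4


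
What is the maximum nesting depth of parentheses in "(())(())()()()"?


Input: "(())(())()()()"
Tracking depth:
  Position 0 '(': depth becomes 1
  Position 1 '(': depth becomes 2
  Position 2 ')': depth becomes 1
  Position 3 ')': depth becomes 0
  Position 4 '(': depth becomes 1
  Position 5 '(': depth becomes 2
  Position 6 ')': depth becomes 1
  Position 7 ')': depth becomes 0
  Position 8 '(': depth becomes 1
  Position 9 ')': depth becomes 0
  Position 10 '(': depth becomes 1
  Position 11 ')': depth becomes 0
  Position 12 '(': depth becomes 1
  Position 13 ')': depth becomes 0
Maximum depth reached: 2

2


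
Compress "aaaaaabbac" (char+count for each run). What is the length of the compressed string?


Input: aaaaaabbac
Runs:
  'a' x 6 => "a6"
  'b' x 2 => "b2"
  'a' x 1 => "a1"
  'c' x 1 => "c1"
Compressed: "a6b2a1c1"
Compressed length: 8

8


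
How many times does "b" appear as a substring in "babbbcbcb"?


Searching for "b" in "babbbcbcb"
Scanning each position:
  Position 0: "b" => MATCH
  Position 1: "a" => no
  Position 2: "b" => MATCH
  Position 3: "b" => MATCH
  Position 4: "b" => MATCH
  Position 5: "c" => no
  Position 6: "b" => MATCH
  Position 7: "c" => no
  Position 8: "b" => MATCH
Total occurrences: 6

6


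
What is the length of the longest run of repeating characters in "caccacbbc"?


Input: "caccacbbc"
Scanning for longest run:
  Position 1 ('a'): new char, reset run to 1
  Position 2 ('c'): new char, reset run to 1
  Position 3 ('c'): continues run of 'c', length=2
  Position 4 ('a'): new char, reset run to 1
  Position 5 ('c'): new char, reset run to 1
  Position 6 ('b'): new char, reset run to 1
  Position 7 ('b'): continues run of 'b', length=2
  Position 8 ('c'): new char, reset run to 1
Longest run: 'c' with length 2

2


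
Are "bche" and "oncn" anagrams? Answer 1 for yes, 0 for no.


Strings: "bche", "oncn"
Sorted first:  bceh
Sorted second: cnno
Differ at position 0: 'b' vs 'c' => not anagrams

0


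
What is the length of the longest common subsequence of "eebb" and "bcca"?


LCS of "eebb" and "bcca"
DP table:
           b    c    c    a
      0    0    0    0    0
  e   0    0    0    0    0
  e   0    0    0    0    0
  b   0    1    1    1    1
  b   0    1    1    1    1
LCS length = dp[4][4] = 1

1


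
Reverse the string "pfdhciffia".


Input: pfdhciffia
Reading characters right to left:
  Position 9: 'a'
  Position 8: 'i'
  Position 7: 'f'
  Position 6: 'f'
  Position 5: 'i'
  Position 4: 'c'
  Position 3: 'h'
  Position 2: 'd'
  Position 1: 'f'
  Position 0: 'p'
Reversed: aiffichdfp

aiffichdfp


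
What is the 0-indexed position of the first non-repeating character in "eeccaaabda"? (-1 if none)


Input: eeccaaabda
Character frequencies:
  'a': 4
  'b': 1
  'c': 2
  'd': 1
  'e': 2
Scanning left to right for freq == 1:
  Position 0 ('e'): freq=2, skip
  Position 1 ('e'): freq=2, skip
  Position 2 ('c'): freq=2, skip
  Position 3 ('c'): freq=2, skip
  Position 4 ('a'): freq=4, skip
  Position 5 ('a'): freq=4, skip
  Position 6 ('a'): freq=4, skip
  Position 7 ('b'): unique! => answer = 7

7


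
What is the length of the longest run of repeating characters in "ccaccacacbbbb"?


Input: "ccaccacacbbbb"
Scanning for longest run:
  Position 1 ('c'): continues run of 'c', length=2
  Position 2 ('a'): new char, reset run to 1
  Position 3 ('c'): new char, reset run to 1
  Position 4 ('c'): continues run of 'c', length=2
  Position 5 ('a'): new char, reset run to 1
  Position 6 ('c'): new char, reset run to 1
  Position 7 ('a'): new char, reset run to 1
  Position 8 ('c'): new char, reset run to 1
  Position 9 ('b'): new char, reset run to 1
  Position 10 ('b'): continues run of 'b', length=2
  Position 11 ('b'): continues run of 'b', length=3
  Position 12 ('b'): continues run of 'b', length=4
Longest run: 'b' with length 4

4


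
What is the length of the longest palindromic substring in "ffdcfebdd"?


Input: "ffdcfebdd"
Checking substrings for palindromes:
  [0:2] "ff" (len 2) => palindrome
  [7:9] "dd" (len 2) => palindrome
Longest palindromic substring: "ff" with length 2

2


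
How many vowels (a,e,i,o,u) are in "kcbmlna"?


Input: kcbmlna
Checking each character:
  'k' at position 0: consonant
  'c' at position 1: consonant
  'b' at position 2: consonant
  'm' at position 3: consonant
  'l' at position 4: consonant
  'n' at position 5: consonant
  'a' at position 6: vowel (running total: 1)
Total vowels: 1

1


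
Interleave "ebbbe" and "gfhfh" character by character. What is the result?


Interleaving "ebbbe" and "gfhfh":
  Position 0: 'e' from first, 'g' from second => "eg"
  Position 1: 'b' from first, 'f' from second => "bf"
  Position 2: 'b' from first, 'h' from second => "bh"
  Position 3: 'b' from first, 'f' from second => "bf"
  Position 4: 'e' from first, 'h' from second => "eh"
Result: egbfbhbfeh

egbfbhbfeh


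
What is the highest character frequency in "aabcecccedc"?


Input: aabcecccedc
Character counts:
  'a': 2
  'b': 1
  'c': 5
  'd': 1
  'e': 2
Maximum frequency: 5

5


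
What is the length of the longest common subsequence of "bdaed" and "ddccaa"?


LCS of "bdaed" and "ddccaa"
DP table:
           d    d    c    c    a    a
      0    0    0    0    0    0    0
  b   0    0    0    0    0    0    0
  d   0    1    1    1    1    1    1
  a   0    1    1    1    1    2    2
  e   0    1    1    1    1    2    2
  d   0    1    2    2    2    2    2
LCS length = dp[5][6] = 2

2


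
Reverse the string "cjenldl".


Input: cjenldl
Reading characters right to left:
  Position 6: 'l'
  Position 5: 'd'
  Position 4: 'l'
  Position 3: 'n'
  Position 2: 'e'
  Position 1: 'j'
  Position 0: 'c'
Reversed: ldlnejc

ldlnejc


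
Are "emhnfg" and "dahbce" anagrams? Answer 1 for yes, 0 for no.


Strings: "emhnfg", "dahbce"
Sorted first:  efghmn
Sorted second: abcdeh
Differ at position 0: 'e' vs 'a' => not anagrams

0


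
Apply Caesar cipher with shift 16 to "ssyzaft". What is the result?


Caesar cipher: shift "ssyzaft" by 16
  's' (pos 18) + 16 = pos 8 = 'i'
  's' (pos 18) + 16 = pos 8 = 'i'
  'y' (pos 24) + 16 = pos 14 = 'o'
  'z' (pos 25) + 16 = pos 15 = 'p'
  'a' (pos 0) + 16 = pos 16 = 'q'
  'f' (pos 5) + 16 = pos 21 = 'v'
  't' (pos 19) + 16 = pos 9 = 'j'
Result: iiopqvj

iiopqvj


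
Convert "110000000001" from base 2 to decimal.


Input: "110000000001" in base 2
Positional expansion:
  Digit '1' (value 1) x 2^11 = 2048
  Digit '1' (value 1) x 2^10 = 1024
  Digit '0' (value 0) x 2^9 = 0
  Digit '0' (value 0) x 2^8 = 0
  Digit '0' (value 0) x 2^7 = 0
  Digit '0' (value 0) x 2^6 = 0
  Digit '0' (value 0) x 2^5 = 0
  Digit '0' (value 0) x 2^4 = 0
  Digit '0' (value 0) x 2^3 = 0
  Digit '0' (value 0) x 2^2 = 0
  Digit '0' (value 0) x 2^1 = 0
  Digit '1' (value 1) x 2^0 = 1
Sum = 3073

3073


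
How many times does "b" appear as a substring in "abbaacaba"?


Searching for "b" in "abbaacaba"
Scanning each position:
  Position 0: "a" => no
  Position 1: "b" => MATCH
  Position 2: "b" => MATCH
  Position 3: "a" => no
  Position 4: "a" => no
  Position 5: "c" => no
  Position 6: "a" => no
  Position 7: "b" => MATCH
  Position 8: "a" => no
Total occurrences: 3

3


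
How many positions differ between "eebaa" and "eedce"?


Comparing "eebaa" and "eedce" position by position:
  Position 0: 'e' vs 'e' => same
  Position 1: 'e' vs 'e' => same
  Position 2: 'b' vs 'd' => DIFFER
  Position 3: 'a' vs 'c' => DIFFER
  Position 4: 'a' vs 'e' => DIFFER
Positions that differ: 3

3


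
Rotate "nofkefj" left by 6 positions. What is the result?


Input: "nofkefj", rotate left by 6
First 6 characters: "nofkef"
Remaining characters: "j"
Concatenate remaining + first: "j" + "nofkef" = "jnofkef"

jnofkef


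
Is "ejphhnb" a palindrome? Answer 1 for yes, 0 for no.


Input: ejphhnb
Reversed: bnhhpje
  Compare pos 0 ('e') with pos 6 ('b'): MISMATCH
  Compare pos 1 ('j') with pos 5 ('n'): MISMATCH
  Compare pos 2 ('p') with pos 4 ('h'): MISMATCH
Result: not a palindrome

0


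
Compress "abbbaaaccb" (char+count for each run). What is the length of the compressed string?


Input: abbbaaaccb
Runs:
  'a' x 1 => "a1"
  'b' x 3 => "b3"
  'a' x 3 => "a3"
  'c' x 2 => "c2"
  'b' x 1 => "b1"
Compressed: "a1b3a3c2b1"
Compressed length: 10

10


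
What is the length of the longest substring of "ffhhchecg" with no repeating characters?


Input: "ffhhchecg"
Sliding window (track last position of each char):
  Position 0 ('f'): window [0,0] length 1 -- new best
  Position 1 ('f'): repeat (last at 0), move window start to 1
  Position 1 ('f'): window [1,1] length 1
  Position 2 ('h'): window [1,2] length 2 -- new best
  Position 3 ('h'): repeat (last at 2), move window start to 3
  Position 3 ('h'): window [3,3] length 1
  Position 4 ('c'): window [3,4] length 2
  Position 5 ('h'): repeat (last at 3), move window start to 4
  Position 5 ('h'): window [4,5] length 2
  Position 6 ('e'): window [4,6] length 3 -- new best
  Position 7 ('c'): repeat (last at 4), move window start to 5
  Position 7 ('c'): window [5,7] length 3
  Position 8 ('g'): window [5,8] length 4 -- new best
Longest substring with no repeats: "hecg" with length 4

4


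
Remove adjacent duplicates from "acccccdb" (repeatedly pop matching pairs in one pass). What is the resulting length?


Input: acccccdb
Stack-based adjacent duplicate removal:
  Read 'a': push. Stack: a
  Read 'c': push. Stack: ac
  Read 'c': matches stack top 'c' => pop. Stack: a
  Read 'c': push. Stack: ac
  Read 'c': matches stack top 'c' => pop. Stack: a
  Read 'c': push. Stack: ac
  Read 'd': push. Stack: acd
  Read 'b': push. Stack: acdb
Final stack: "acdb" (length 4)

4


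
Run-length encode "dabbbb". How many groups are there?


Input: dabbbb
Scanning for consecutive runs:
  Group 1: 'd' x 1 (positions 0-0)
  Group 2: 'a' x 1 (positions 1-1)
  Group 3: 'b' x 4 (positions 2-5)
Total groups: 3

3


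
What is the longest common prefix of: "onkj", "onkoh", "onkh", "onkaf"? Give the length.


Words: onkj, onkoh, onkh, onkaf
  Position 0: all 'o' => match
  Position 1: all 'n' => match
  Position 2: all 'k' => match
  Position 3: ('j', 'o', 'h', 'a') => mismatch, stop
LCP = "onk" (length 3)

3


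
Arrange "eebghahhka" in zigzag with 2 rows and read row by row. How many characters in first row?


Zigzag "eebghahhka" into 2 rows:
Placing characters:
  'e' => row 0
  'e' => row 1
  'b' => row 0
  'g' => row 1
  'h' => row 0
  'a' => row 1
  'h' => row 0
  'h' => row 1
  'k' => row 0
  'a' => row 1
Rows:
  Row 0: "ebhhk"
  Row 1: "egaha"
First row length: 5

5


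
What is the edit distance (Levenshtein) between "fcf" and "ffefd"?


Computing edit distance: "fcf" -> "ffefd"
DP table:
           f    f    e    f    d
      0    1    2    3    4    5
  f   1    0    1    2    3    4
  c   2    1    1    2    3    4
  f   3    2    1    2    2    3
Edit distance = dp[3][5] = 3

3


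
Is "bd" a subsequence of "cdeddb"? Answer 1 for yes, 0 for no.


Check if "bd" is a subsequence of "cdeddb"
Greedy scan:
  Position 0 ('c'): no match needed
  Position 1 ('d'): no match needed
  Position 2 ('e'): no match needed
  Position 3 ('d'): no match needed
  Position 4 ('d'): no match needed
  Position 5 ('b'): matches sub[0] = 'b'
Only matched 1/2 characters => not a subsequence

0


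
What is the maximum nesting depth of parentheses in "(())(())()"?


Input: "(())(())()"
Tracking depth:
  Position 0 '(': depth becomes 1
  Position 1 '(': depth becomes 2
  Position 2 ')': depth becomes 1
  Position 3 ')': depth becomes 0
  Position 4 '(': depth becomes 1
  Position 5 '(': depth becomes 2
  Position 6 ')': depth becomes 1
  Position 7 ')': depth becomes 0
  Position 8 '(': depth becomes 1
  Position 9 ')': depth becomes 0
Maximum depth reached: 2

2


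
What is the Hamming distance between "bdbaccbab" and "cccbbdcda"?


Comparing "bdbaccbab" and "cccbbdcda" position by position:
  Position 0: 'b' vs 'c' => differ
  Position 1: 'd' vs 'c' => differ
  Position 2: 'b' vs 'c' => differ
  Position 3: 'a' vs 'b' => differ
  Position 4: 'c' vs 'b' => differ
  Position 5: 'c' vs 'd' => differ
  Position 6: 'b' vs 'c' => differ
  Position 7: 'a' vs 'd' => differ
  Position 8: 'b' vs 'a' => differ
Total differences (Hamming distance): 9

9


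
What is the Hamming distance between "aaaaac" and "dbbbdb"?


Comparing "aaaaac" and "dbbbdb" position by position:
  Position 0: 'a' vs 'd' => differ
  Position 1: 'a' vs 'b' => differ
  Position 2: 'a' vs 'b' => differ
  Position 3: 'a' vs 'b' => differ
  Position 4: 'a' vs 'd' => differ
  Position 5: 'c' vs 'b' => differ
Total differences (Hamming distance): 6

6


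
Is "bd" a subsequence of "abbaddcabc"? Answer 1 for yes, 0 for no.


Check if "bd" is a subsequence of "abbaddcabc"
Greedy scan:
  Position 0 ('a'): no match needed
  Position 1 ('b'): matches sub[0] = 'b'
  Position 2 ('b'): no match needed
  Position 3 ('a'): no match needed
  Position 4 ('d'): matches sub[1] = 'd'
  Position 5 ('d'): no match needed
  Position 6 ('c'): no match needed
  Position 7 ('a'): no match needed
  Position 8 ('b'): no match needed
  Position 9 ('c'): no match needed
All 2 characters matched => is a subsequence

1


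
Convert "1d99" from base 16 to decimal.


Input: "1d99" in base 16
Positional expansion:
  Digit '1' (value 1) x 16^3 = 4096
  Digit 'd' (value 13) x 16^2 = 3328
  Digit '9' (value 9) x 16^1 = 144
  Digit '9' (value 9) x 16^0 = 9
Sum = 7577

7577


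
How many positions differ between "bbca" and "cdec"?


Comparing "bbca" and "cdec" position by position:
  Position 0: 'b' vs 'c' => DIFFER
  Position 1: 'b' vs 'd' => DIFFER
  Position 2: 'c' vs 'e' => DIFFER
  Position 3: 'a' vs 'c' => DIFFER
Positions that differ: 4

4


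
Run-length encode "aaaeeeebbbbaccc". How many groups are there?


Input: aaaeeeebbbbaccc
Scanning for consecutive runs:
  Group 1: 'a' x 3 (positions 0-2)
  Group 2: 'e' x 4 (positions 3-6)
  Group 3: 'b' x 4 (positions 7-10)
  Group 4: 'a' x 1 (positions 11-11)
  Group 5: 'c' x 3 (positions 12-14)
Total groups: 5

5


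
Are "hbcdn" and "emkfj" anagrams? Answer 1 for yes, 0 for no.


Strings: "hbcdn", "emkfj"
Sorted first:  bcdhn
Sorted second: efjkm
Differ at position 0: 'b' vs 'e' => not anagrams

0


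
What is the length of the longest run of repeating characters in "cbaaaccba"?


Input: "cbaaaccba"
Scanning for longest run:
  Position 1 ('b'): new char, reset run to 1
  Position 2 ('a'): new char, reset run to 1
  Position 3 ('a'): continues run of 'a', length=2
  Position 4 ('a'): continues run of 'a', length=3
  Position 5 ('c'): new char, reset run to 1
  Position 6 ('c'): continues run of 'c', length=2
  Position 7 ('b'): new char, reset run to 1
  Position 8 ('a'): new char, reset run to 1
Longest run: 'a' with length 3

3


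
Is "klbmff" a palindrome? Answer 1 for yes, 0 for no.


Input: klbmff
Reversed: ffmblk
  Compare pos 0 ('k') with pos 5 ('f'): MISMATCH
  Compare pos 1 ('l') with pos 4 ('f'): MISMATCH
  Compare pos 2 ('b') with pos 3 ('m'): MISMATCH
Result: not a palindrome

0


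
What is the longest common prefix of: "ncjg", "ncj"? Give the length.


Words: ncjg, ncj
  Position 0: all 'n' => match
  Position 1: all 'c' => match
  Position 2: all 'j' => match
LCP = "ncj" (length 3)

3


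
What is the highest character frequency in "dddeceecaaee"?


Input: dddeceecaaee
Character counts:
  'a': 2
  'c': 2
  'd': 3
  'e': 5
Maximum frequency: 5

5


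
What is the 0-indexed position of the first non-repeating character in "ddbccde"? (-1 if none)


Input: ddbccde
Character frequencies:
  'b': 1
  'c': 2
  'd': 3
  'e': 1
Scanning left to right for freq == 1:
  Position 0 ('d'): freq=3, skip
  Position 1 ('d'): freq=3, skip
  Position 2 ('b'): unique! => answer = 2

2


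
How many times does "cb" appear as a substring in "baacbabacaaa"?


Searching for "cb" in "baacbabacaaa"
Scanning each position:
  Position 0: "ba" => no
  Position 1: "aa" => no
  Position 2: "ac" => no
  Position 3: "cb" => MATCH
  Position 4: "ba" => no
  Position 5: "ab" => no
  Position 6: "ba" => no
  Position 7: "ac" => no
  Position 8: "ca" => no
  Position 9: "aa" => no
  Position 10: "aa" => no
Total occurrences: 1

1


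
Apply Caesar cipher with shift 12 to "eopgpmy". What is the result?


Caesar cipher: shift "eopgpmy" by 12
  'e' (pos 4) + 12 = pos 16 = 'q'
  'o' (pos 14) + 12 = pos 0 = 'a'
  'p' (pos 15) + 12 = pos 1 = 'b'
  'g' (pos 6) + 12 = pos 18 = 's'
  'p' (pos 15) + 12 = pos 1 = 'b'
  'm' (pos 12) + 12 = pos 24 = 'y'
  'y' (pos 24) + 12 = pos 10 = 'k'
Result: qabsbyk

qabsbyk


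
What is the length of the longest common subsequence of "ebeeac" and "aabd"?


LCS of "ebeeac" and "aabd"
DP table:
           a    a    b    d
      0    0    0    0    0
  e   0    0    0    0    0
  b   0    0    0    1    1
  e   0    0    0    1    1
  e   0    0    0    1    1
  a   0    1    1    1    1
  c   0    1    1    1    1
LCS length = dp[6][4] = 1

1


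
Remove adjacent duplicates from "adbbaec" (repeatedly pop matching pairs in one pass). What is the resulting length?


Input: adbbaec
Stack-based adjacent duplicate removal:
  Read 'a': push. Stack: a
  Read 'd': push. Stack: ad
  Read 'b': push. Stack: adb
  Read 'b': matches stack top 'b' => pop. Stack: ad
  Read 'a': push. Stack: ada
  Read 'e': push. Stack: adae
  Read 'c': push. Stack: adaec
Final stack: "adaec" (length 5)

5


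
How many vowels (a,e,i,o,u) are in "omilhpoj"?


Input: omilhpoj
Checking each character:
  'o' at position 0: vowel (running total: 1)
  'm' at position 1: consonant
  'i' at position 2: vowel (running total: 2)
  'l' at position 3: consonant
  'h' at position 4: consonant
  'p' at position 5: consonant
  'o' at position 6: vowel (running total: 3)
  'j' at position 7: consonant
Total vowels: 3

3


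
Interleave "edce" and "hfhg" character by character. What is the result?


Interleaving "edce" and "hfhg":
  Position 0: 'e' from first, 'h' from second => "eh"
  Position 1: 'd' from first, 'f' from second => "df"
  Position 2: 'c' from first, 'h' from second => "ch"
  Position 3: 'e' from first, 'g' from second => "eg"
Result: ehdfcheg

ehdfcheg


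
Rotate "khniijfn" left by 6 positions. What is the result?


Input: "khniijfn", rotate left by 6
First 6 characters: "khniij"
Remaining characters: "fn"
Concatenate remaining + first: "fn" + "khniij" = "fnkhniij"

fnkhniij


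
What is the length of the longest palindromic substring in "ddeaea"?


Input: "ddeaea"
Checking substrings for palindromes:
  [2:5] "eae" (len 3) => palindrome
  [3:6] "aea" (len 3) => palindrome
  [0:2] "dd" (len 2) => palindrome
Longest palindromic substring: "eae" with length 3

3


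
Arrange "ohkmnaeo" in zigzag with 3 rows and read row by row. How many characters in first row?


Zigzag "ohkmnaeo" into 3 rows:
Placing characters:
  'o' => row 0
  'h' => row 1
  'k' => row 2
  'm' => row 1
  'n' => row 0
  'a' => row 1
  'e' => row 2
  'o' => row 1
Rows:
  Row 0: "on"
  Row 1: "hmao"
  Row 2: "ke"
First row length: 2

2


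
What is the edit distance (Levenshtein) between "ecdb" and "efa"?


Computing edit distance: "ecdb" -> "efa"
DP table:
           e    f    a
      0    1    2    3
  e   1    0    1    2
  c   2    1    1    2
  d   3    2    2    2
  b   4    3    3    3
Edit distance = dp[4][3] = 3

3


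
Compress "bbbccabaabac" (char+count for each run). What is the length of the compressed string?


Input: bbbccabaabac
Runs:
  'b' x 3 => "b3"
  'c' x 2 => "c2"
  'a' x 1 => "a1"
  'b' x 1 => "b1"
  'a' x 2 => "a2"
  'b' x 1 => "b1"
  'a' x 1 => "a1"
  'c' x 1 => "c1"
Compressed: "b3c2a1b1a2b1a1c1"
Compressed length: 16

16


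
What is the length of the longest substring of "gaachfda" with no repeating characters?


Input: "gaachfda"
Sliding window (track last position of each char):
  Position 0 ('g'): window [0,0] length 1 -- new best
  Position 1 ('a'): window [0,1] length 2 -- new best
  Position 2 ('a'): repeat (last at 1), move window start to 2
  Position 2 ('a'): window [2,2] length 1
  Position 3 ('c'): window [2,3] length 2
  Position 4 ('h'): window [2,4] length 3 -- new best
  Position 5 ('f'): window [2,5] length 4 -- new best
  Position 6 ('d'): window [2,6] length 5 -- new best
  Position 7 ('a'): repeat (last at 2), move window start to 3
  Position 7 ('a'): window [3,7] length 5
Longest substring with no repeats: "achfd" with length 5

5


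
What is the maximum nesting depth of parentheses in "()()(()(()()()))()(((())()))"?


Input: "()()(()(()()()))()(((())()))"
Tracking depth:
  Position 0 '(': depth becomes 1
  Position 1 ')': depth becomes 0
  Position 2 '(': depth becomes 1
  Position 3 ')': depth becomes 0
  Position 4 '(': depth becomes 1
  Position 5 '(': depth becomes 2
  Position 6 ')': depth becomes 1
  Position 7 '(': depth becomes 2
  Position 8 '(': depth becomes 3
  Position 9 ')': depth becomes 2
  Position 10 '(': depth becomes 3
  Position 11 ')': depth becomes 2
  Position 12 '(': depth becomes 3
  Position 13 ')': depth becomes 2
  Position 14 ')': depth becomes 1
  Position 15 ')': depth becomes 0
  Position 16 '(': depth becomes 1
  Position 17 ')': depth becomes 0
  Position 18 '(': depth becomes 1
  Position 19 '(': depth becomes 2
  Position 20 '(': depth becomes 3
  Position 21 '(': depth becomes 4
  Position 22 ')': depth becomes 3
  Position 23 ')': depth becomes 2
  Position 24 '(': depth becomes 3
  Position 25 ')': depth becomes 2
  Position 26 ')': depth becomes 1
  Position 27 ')': depth becomes 0
Maximum depth reached: 4

4


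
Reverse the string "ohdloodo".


Input: ohdloodo
Reading characters right to left:
  Position 7: 'o'
  Position 6: 'd'
  Position 5: 'o'
  Position 4: 'o'
  Position 3: 'l'
  Position 2: 'd'
  Position 1: 'h'
  Position 0: 'o'
Reversed: odooldho

odooldho


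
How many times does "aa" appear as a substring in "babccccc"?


Searching for "aa" in "babccccc"
Scanning each position:
  Position 0: "ba" => no
  Position 1: "ab" => no
  Position 2: "bc" => no
  Position 3: "cc" => no
  Position 4: "cc" => no
  Position 5: "cc" => no
  Position 6: "cc" => no
Total occurrences: 0

0


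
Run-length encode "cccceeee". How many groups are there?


Input: cccceeee
Scanning for consecutive runs:
  Group 1: 'c' x 4 (positions 0-3)
  Group 2: 'e' x 4 (positions 4-7)
Total groups: 2

2


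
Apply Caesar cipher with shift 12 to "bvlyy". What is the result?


Caesar cipher: shift "bvlyy" by 12
  'b' (pos 1) + 12 = pos 13 = 'n'
  'v' (pos 21) + 12 = pos 7 = 'h'
  'l' (pos 11) + 12 = pos 23 = 'x'
  'y' (pos 24) + 12 = pos 10 = 'k'
  'y' (pos 24) + 12 = pos 10 = 'k'
Result: nhxkk

nhxkk


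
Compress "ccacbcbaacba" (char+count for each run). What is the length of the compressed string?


Input: ccacbcbaacba
Runs:
  'c' x 2 => "c2"
  'a' x 1 => "a1"
  'c' x 1 => "c1"
  'b' x 1 => "b1"
  'c' x 1 => "c1"
  'b' x 1 => "b1"
  'a' x 2 => "a2"
  'c' x 1 => "c1"
  'b' x 1 => "b1"
  'a' x 1 => "a1"
Compressed: "c2a1c1b1c1b1a2c1b1a1"
Compressed length: 20

20


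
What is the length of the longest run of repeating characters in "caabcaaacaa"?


Input: "caabcaaacaa"
Scanning for longest run:
  Position 1 ('a'): new char, reset run to 1
  Position 2 ('a'): continues run of 'a', length=2
  Position 3 ('b'): new char, reset run to 1
  Position 4 ('c'): new char, reset run to 1
  Position 5 ('a'): new char, reset run to 1
  Position 6 ('a'): continues run of 'a', length=2
  Position 7 ('a'): continues run of 'a', length=3
  Position 8 ('c'): new char, reset run to 1
  Position 9 ('a'): new char, reset run to 1
  Position 10 ('a'): continues run of 'a', length=2
Longest run: 'a' with length 3

3


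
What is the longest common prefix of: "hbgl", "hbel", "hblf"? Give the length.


Words: hbgl, hbel, hblf
  Position 0: all 'h' => match
  Position 1: all 'b' => match
  Position 2: ('g', 'e', 'l') => mismatch, stop
LCP = "hb" (length 2)

2


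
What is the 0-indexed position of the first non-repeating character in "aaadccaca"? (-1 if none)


Input: aaadccaca
Character frequencies:
  'a': 5
  'c': 3
  'd': 1
Scanning left to right for freq == 1:
  Position 0 ('a'): freq=5, skip
  Position 1 ('a'): freq=5, skip
  Position 2 ('a'): freq=5, skip
  Position 3 ('d'): unique! => answer = 3

3


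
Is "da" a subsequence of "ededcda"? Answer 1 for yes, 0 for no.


Check if "da" is a subsequence of "ededcda"
Greedy scan:
  Position 0 ('e'): no match needed
  Position 1 ('d'): matches sub[0] = 'd'
  Position 2 ('e'): no match needed
  Position 3 ('d'): no match needed
  Position 4 ('c'): no match needed
  Position 5 ('d'): no match needed
  Position 6 ('a'): matches sub[1] = 'a'
All 2 characters matched => is a subsequence

1


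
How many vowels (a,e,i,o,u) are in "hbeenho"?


Input: hbeenho
Checking each character:
  'h' at position 0: consonant
  'b' at position 1: consonant
  'e' at position 2: vowel (running total: 1)
  'e' at position 3: vowel (running total: 2)
  'n' at position 4: consonant
  'h' at position 5: consonant
  'o' at position 6: vowel (running total: 3)
Total vowels: 3

3


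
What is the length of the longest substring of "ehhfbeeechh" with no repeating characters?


Input: "ehhfbeeechh"
Sliding window (track last position of each char):
  Position 0 ('e'): window [0,0] length 1 -- new best
  Position 1 ('h'): window [0,1] length 2 -- new best
  Position 2 ('h'): repeat (last at 1), move window start to 2
  Position 2 ('h'): window [2,2] length 1
  Position 3 ('f'): window [2,3] length 2
  Position 4 ('b'): window [2,4] length 3 -- new best
  Position 5 ('e'): window [2,5] length 4 -- new best
  Position 6 ('e'): repeat (last at 5), move window start to 6
  Position 6 ('e'): window [6,6] length 1
  Position 7 ('e'): repeat (last at 6), move window start to 7
  Position 7 ('e'): window [7,7] length 1
  Position 8 ('c'): window [7,8] length 2
  Position 9 ('h'): window [7,9] length 3
  Position 10 ('h'): repeat (last at 9), move window start to 10
  Position 10 ('h'): window [10,10] length 1
Longest substring with no repeats: "hfbe" with length 4

4


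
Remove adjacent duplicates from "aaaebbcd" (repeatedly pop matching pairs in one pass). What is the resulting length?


Input: aaaebbcd
Stack-based adjacent duplicate removal:
  Read 'a': push. Stack: a
  Read 'a': matches stack top 'a' => pop. Stack: (empty)
  Read 'a': push. Stack: a
  Read 'e': push. Stack: ae
  Read 'b': push. Stack: aeb
  Read 'b': matches stack top 'b' => pop. Stack: ae
  Read 'c': push. Stack: aec
  Read 'd': push. Stack: aecd
Final stack: "aecd" (length 4)

4


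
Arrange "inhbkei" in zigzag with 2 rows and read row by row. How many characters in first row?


Zigzag "inhbkei" into 2 rows:
Placing characters:
  'i' => row 0
  'n' => row 1
  'h' => row 0
  'b' => row 1
  'k' => row 0
  'e' => row 1
  'i' => row 0
Rows:
  Row 0: "ihki"
  Row 1: "nbe"
First row length: 4

4


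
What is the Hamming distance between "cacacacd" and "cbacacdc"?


Comparing "cacacacd" and "cbacacdc" position by position:
  Position 0: 'c' vs 'c' => same
  Position 1: 'a' vs 'b' => differ
  Position 2: 'c' vs 'a' => differ
  Position 3: 'a' vs 'c' => differ
  Position 4: 'c' vs 'a' => differ
  Position 5: 'a' vs 'c' => differ
  Position 6: 'c' vs 'd' => differ
  Position 7: 'd' vs 'c' => differ
Total differences (Hamming distance): 7

7


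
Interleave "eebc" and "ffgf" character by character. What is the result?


Interleaving "eebc" and "ffgf":
  Position 0: 'e' from first, 'f' from second => "ef"
  Position 1: 'e' from first, 'f' from second => "ef"
  Position 2: 'b' from first, 'g' from second => "bg"
  Position 3: 'c' from first, 'f' from second => "cf"
Result: efefbgcf

efefbgcf


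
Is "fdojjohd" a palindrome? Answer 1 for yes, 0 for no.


Input: fdojjohd
Reversed: dhojjodf
  Compare pos 0 ('f') with pos 7 ('d'): MISMATCH
  Compare pos 1 ('d') with pos 6 ('h'): MISMATCH
  Compare pos 2 ('o') with pos 5 ('o'): match
  Compare pos 3 ('j') with pos 4 ('j'): match
Result: not a palindrome

0


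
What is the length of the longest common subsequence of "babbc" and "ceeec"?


LCS of "babbc" and "ceeec"
DP table:
           c    e    e    e    c
      0    0    0    0    0    0
  b   0    0    0    0    0    0
  a   0    0    0    0    0    0
  b   0    0    0    0    0    0
  b   0    0    0    0    0    0
  c   0    1    1    1    1    1
LCS length = dp[5][5] = 1

1
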